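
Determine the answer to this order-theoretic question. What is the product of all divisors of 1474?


Divisors of 1474: [1, 2, 11, 22, 67, 134, 737, 1474]
Product = n^(d(n)/2) = 1474^(8/2)
Product = 4720521000976


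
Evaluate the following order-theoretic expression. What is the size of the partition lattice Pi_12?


B(n) = number of set partitions of an n-element set.
B(n) satisfies the recurrence: B(n+1) = sum_k C(n,k)*B(k).
B(12) = 4213597


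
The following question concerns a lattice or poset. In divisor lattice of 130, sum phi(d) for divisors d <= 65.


Divisors of 130 up to 65: [1, 2, 5, 10, 13, 26, 65]
phi values: [1, 1, 4, 4, 12, 12, 48]
Sum = 82


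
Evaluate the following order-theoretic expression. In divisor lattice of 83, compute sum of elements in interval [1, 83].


Interval [1,83] in divisors of 83: [1, 83]
Sum = 84


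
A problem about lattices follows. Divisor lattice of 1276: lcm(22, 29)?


Join=lcm.
gcd(22,29)=1
lcm=638


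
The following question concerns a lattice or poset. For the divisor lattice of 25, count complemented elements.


An element a is complemented if some b has a meet b = bottom, a join b = top.
a is complemented iff gcd(a, n/a)=1, i.e. a is a unitary divisor of 25.
Complemented elements: 1, 25
Count: 2


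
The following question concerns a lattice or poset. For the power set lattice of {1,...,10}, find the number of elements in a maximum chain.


A chain is a totally ordered subset; we count the number of elements in a maximum chain.
Compute, for each element x, the size of the longest chain ending at x:
  {}: 1
  {1}: 2
  {2}: 2
  {3}: 2
  {4}: 2
  {5}: 2
  ...
A maximum chain: {} < {1} < {1,2} < {1,2,3} < {1,2,3,4} < {1,2,3,4,5} < {1,2,3,4,5,6} < {1,2,3,4,5,6,7} < {1,2,3,4,5,6,7,8} < {1,2,3,4,5,6,7,8,9} < {1,2,3,4,5,6,7,8,9,10}
Number of elements in the longest chain: 11


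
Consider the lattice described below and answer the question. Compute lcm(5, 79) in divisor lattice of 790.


In a divisor lattice, join = lcm (least common multiple).
gcd(5,79) = 1
lcm(5,79) = 5*79/gcd = 395/1 = 395


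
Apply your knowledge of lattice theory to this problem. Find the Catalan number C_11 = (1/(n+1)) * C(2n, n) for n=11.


C(n) = C(2n, n) / (n+1).
C(22, 11) = 705432
C(11) = 705432 / 12 = 58786


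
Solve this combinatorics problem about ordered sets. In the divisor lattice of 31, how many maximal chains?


A maximal chain goes from the minimum element to a maximal element via cover relations.
Counting all min-to-max paths in the cover graph.
Total maximal chains: 1


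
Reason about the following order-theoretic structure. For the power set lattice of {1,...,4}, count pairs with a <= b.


The order relation is {(a,b) : a <= b}, reflexive so it includes (a,a).
Examples: ({},{}), ({},{1,2}), ({},{1,2,3}), ({},{1,2,3,4}), ({},{1,2,4}), ...
Total ordered pairs: 81


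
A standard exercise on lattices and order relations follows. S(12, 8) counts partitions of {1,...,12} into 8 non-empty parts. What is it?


S(n,k) = k*S(n-1,k) + S(n-1,k-1).
S(11,8) = 11880, S(11,7) = 63987
S(12,8) = 8*11880 + 63987 = 95040 + 63987
S(12,8) = 159027


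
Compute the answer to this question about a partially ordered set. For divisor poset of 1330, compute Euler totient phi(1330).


phi(n) = n * prod_{p|n} (1 - 1/p).
Prime divisors of 1330: [2, 5, 7, 19]
phi(1330) = 1330 * (1 - 1/2) * (1 - 1/5) * (1 - 1/7) * (1 - 1/19)
phi(1330) = 432


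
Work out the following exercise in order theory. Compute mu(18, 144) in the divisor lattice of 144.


In a divisor lattice, mu(a,b) = mu(b/a) where mu is the classical Mobius function.
b/a = 144/18 = 8
Prime factorization of 8: primes [2]
8 is not squarefree, so mu(8) = 0


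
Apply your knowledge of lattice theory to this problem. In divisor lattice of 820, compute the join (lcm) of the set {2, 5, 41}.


In a divisor lattice, join = lcm (least common multiple).
Compute lcm iteratively: start with first element, then lcm(current, next).
Elements: [2, 5, 41]
lcm(2,5) = 10
lcm(10,41) = 410
Final lcm = 410


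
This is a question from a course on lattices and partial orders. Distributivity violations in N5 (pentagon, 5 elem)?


Distributive law: a ^ (b v c) = (a ^ b) v (a ^ c).
Check all 5^3 = 125 ordered triples (a,b,c).
  e.g. a=b, b=a, c=c: lhs=b != rhs=a
  e.g. a=b, b=c, c=a: lhs=b != rhs=a
Total violating triples: 2


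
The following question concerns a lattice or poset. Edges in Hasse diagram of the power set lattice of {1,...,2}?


A cover relation a -< b holds when a < b with no c strictly between.
Cover relations:
  {} -< {1}
  {} -< {2}
  {1} -< {1,2}
  {2} -< {1,2}
Total: 4


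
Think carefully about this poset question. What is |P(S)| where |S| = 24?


Power set = 2^n.
2^24 = 16777216


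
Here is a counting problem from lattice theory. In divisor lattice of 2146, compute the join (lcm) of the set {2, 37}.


In a divisor lattice, join = lcm (least common multiple).
Compute lcm iteratively: start with first element, then lcm(current, next).
Elements: [2, 37]
lcm(2,37) = 74
Final lcm = 74


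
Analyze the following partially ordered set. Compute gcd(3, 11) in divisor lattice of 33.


In a divisor lattice, meet = gcd (greatest common divisor).
By Euclidean algorithm or factoring: gcd(3,11) = 1


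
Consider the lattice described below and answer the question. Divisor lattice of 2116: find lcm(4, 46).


In a divisor lattice, join = lcm (least common multiple).
gcd(4,46) = 2
lcm(4,46) = 4*46/gcd = 184/2 = 92


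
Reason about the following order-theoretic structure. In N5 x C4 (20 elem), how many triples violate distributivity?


Distributive law: a ^ (b v c) = (a ^ b) v (a ^ c).
Check all 20^3 = 8000 ordered triples (a,b,c).
  e.g. a=(b,0), b=(a,0), c=(c,0): lhs=(b,0) != rhs=(a,0)
  e.g. a=(b,0), b=(a,0), c=(c,1): lhs=(b,0) != rhs=(a,0)
Total violating triples: 128


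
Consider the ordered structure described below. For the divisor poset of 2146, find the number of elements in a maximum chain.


A chain is a totally ordered subset; we count the number of elements in a maximum chain.
Compute, for each element x, the size of the longest chain ending at x:
  1: 1
  2: 2
  29: 2
  37: 2
  58: 3
  74: 3
  ...
A maximum chain: 1 < 2 < 58 < 2146
Number of elements in the longest chain: 4


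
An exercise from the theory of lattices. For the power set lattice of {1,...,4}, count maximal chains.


A maximal chain goes from the minimum element to a maximal element via cover relations.
Counting all min-to-max paths in the cover graph.
Total maximal chains: 24


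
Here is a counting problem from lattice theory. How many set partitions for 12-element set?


B(n) = number of set partitions of an n-element set.
B(n) satisfies the recurrence: B(n+1) = sum_k C(n,k)*B(k).
B(12) = 4213597


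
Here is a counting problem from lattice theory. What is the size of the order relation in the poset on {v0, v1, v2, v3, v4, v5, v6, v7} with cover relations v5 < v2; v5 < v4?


The order relation is {(a,b) : a <= b}, reflexive so it includes (a,a).
Examples: (v0,v0), (v1,v1), (v2,v2), (v3,v3), (v4,v4), ...
Total ordered pairs: 10


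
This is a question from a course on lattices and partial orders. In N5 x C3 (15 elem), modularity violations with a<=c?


Modular law: if a <= c then a v (b ^ c) = (a v b) ^ c.
Check all triples (a,b,c) with a <= c among 15 elements.
  e.g. a=(a,0), b=(c,0), c=(b,0): lhs=(a,0) != rhs=(b,0)
  e.g. a=(a,0), b=(c,1), c=(b,0): lhs=(a,0) != rhs=(b,0)
Total violating triples: 18


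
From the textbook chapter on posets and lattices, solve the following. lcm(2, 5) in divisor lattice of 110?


Join=lcm.
gcd(2,5)=1
lcm=10


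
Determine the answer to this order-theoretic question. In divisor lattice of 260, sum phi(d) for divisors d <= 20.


Divisors of 260 up to 20: [1, 2, 4, 5, 10, 13, 20]
phi values: [1, 1, 2, 4, 4, 12, 8]
Sum = 32


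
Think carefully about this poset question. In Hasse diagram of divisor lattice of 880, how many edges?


A cover relation a -< b holds when a < b with no c strictly between.
Cover relations:
  1 -< 2
  1 -< 5
  1 -< 11
  2 -< 4
  2 -< 10
  2 -< 22
  4 -< 8
  4 -< 20
  ...28 more
Total: 36


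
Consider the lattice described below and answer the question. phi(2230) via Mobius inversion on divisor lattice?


phi(n) = n * prod_{p|n} (1 - 1/p).
Prime divisors of 2230: [2, 5, 223]
phi(2230) = 2230 * (1 - 1/2) * (1 - 1/5) * (1 - 1/223)
phi(2230) = 888


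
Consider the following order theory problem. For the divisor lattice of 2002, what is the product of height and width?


Height = length of longest chain minus 1; width = size of largest antichain.
A maximum chain: 1 | 13 | 143 | 1001 | 2002  (height 4).
A maximum antichain: {14, 22, 26, 77, 91, 143}  (width 6).
Product = 4 * 6 = 24


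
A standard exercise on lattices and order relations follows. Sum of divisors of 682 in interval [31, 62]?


Interval [31,62] in divisors of 682: [31, 62]
Sum = 93


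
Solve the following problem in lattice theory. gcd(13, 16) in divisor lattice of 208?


Meet=gcd.
gcd(13,16)=1


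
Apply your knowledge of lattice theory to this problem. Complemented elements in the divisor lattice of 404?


An element a is complemented if some b has a meet b = bottom, a join b = top.
a is complemented iff gcd(a, n/a)=1, i.e. a is a unitary divisor of 404.
Complemented elements: 1, 4, 101, 404
Count: 4


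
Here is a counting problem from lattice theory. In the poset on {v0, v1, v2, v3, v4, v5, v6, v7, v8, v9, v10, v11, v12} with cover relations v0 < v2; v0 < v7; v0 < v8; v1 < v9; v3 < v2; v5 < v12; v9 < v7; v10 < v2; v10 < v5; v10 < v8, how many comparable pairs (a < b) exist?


A comparable pair {a,b} has a < b or b < a in the order.
Count unordered pairs where one element is strictly below the other.
Examples: {v0,v2}, {v0,v7}, {v0,v8}, {v1,v7}, ...
Total comparable pairs: 12


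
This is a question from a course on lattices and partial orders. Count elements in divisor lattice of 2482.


Divisors of 2482: [1, 2, 17, 34, 73, 146, 1241, 2482]
Count: 8


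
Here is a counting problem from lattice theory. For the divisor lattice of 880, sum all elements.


sigma(n) = sum of divisors.
Divisors of 880: [1, 2, 4, 5, 8, 10, 11, 16, 20, 22, 40, 44, 55, 80, 88, 110, 176, 220, 440, 880]
Sum = 2232


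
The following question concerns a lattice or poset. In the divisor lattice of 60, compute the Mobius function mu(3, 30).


In a divisor lattice, mu(a,b) = mu(b/a) where mu is the classical Mobius function.
b/a = 30/3 = 10
Prime factorization of 10: primes [2, 5]
10 is squarefree with 2 prime factor(s), so mu(10) = (-1)^2 = 1


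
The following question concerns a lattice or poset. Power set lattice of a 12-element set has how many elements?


Power set = 2^n.
2^12 = 4096


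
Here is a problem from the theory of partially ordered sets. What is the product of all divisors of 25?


Divisors of 25: [1, 5, 25]
Product = n^(d(n)/2) = 25^(3/2)
Product = 125


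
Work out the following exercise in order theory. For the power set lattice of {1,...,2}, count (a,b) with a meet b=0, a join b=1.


Complement pair (a,b): a meet b = bottom, a join b = top.
Here: A intersect B = {} and A union B = {1,...,2}.
Pairs found: ({},{1,2}), ({1},{2}), ({2},{1}), ({1,2},{})
Total ordered pairs: 4


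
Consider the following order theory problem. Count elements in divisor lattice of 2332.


Divisors of 2332: [1, 2, 4, 11, 22, 44, 53, 106, 212, 583, 1166, 2332]
Count: 12


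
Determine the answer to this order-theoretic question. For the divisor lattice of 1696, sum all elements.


sigma(n) = sum of divisors.
Divisors of 1696: [1, 2, 4, 8, 16, 32, 53, 106, 212, 424, 848, 1696]
Sum = 3402


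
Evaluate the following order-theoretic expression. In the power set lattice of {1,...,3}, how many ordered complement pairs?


Complement pair (a,b): a meet b = bottom, a join b = top.
Here: A intersect B = {} and A union B = {1,...,3}.
Pairs found: ({},{1,2,3}), ({1},{2,3}), ({2},{1,3}), ({3},{1,2}), ... (4 more)
Total ordered pairs: 8


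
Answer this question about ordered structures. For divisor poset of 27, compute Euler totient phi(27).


phi(n) = n * prod_{p|n} (1 - 1/p).
Prime divisors of 27: [3]
phi(27) = 27 * (1 - 1/3)
phi(27) = 18


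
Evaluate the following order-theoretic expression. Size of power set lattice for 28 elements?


Power set = 2^n.
2^28 = 268435456


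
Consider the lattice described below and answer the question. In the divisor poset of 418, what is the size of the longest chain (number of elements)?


A chain is a totally ordered subset; we count the number of elements in a maximum chain.
Compute, for each element x, the size of the longest chain ending at x:
  1: 1
  2: 2
  11: 2
  19: 2
  22: 3
  38: 3
  ...
A maximum chain: 1 < 2 < 22 < 418
Number of elements in the longest chain: 4


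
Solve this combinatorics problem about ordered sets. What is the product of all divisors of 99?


Divisors of 99: [1, 3, 9, 11, 33, 99]
Product = n^(d(n)/2) = 99^(6/2)
Product = 970299


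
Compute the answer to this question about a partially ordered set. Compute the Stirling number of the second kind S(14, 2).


S(n,k) = k*S(n-1,k) + S(n-1,k-1).
S(13,2) = 4095, S(13,1) = 1
S(14,2) = 2*4095 + 1 = 8190 + 1
S(14,2) = 8191


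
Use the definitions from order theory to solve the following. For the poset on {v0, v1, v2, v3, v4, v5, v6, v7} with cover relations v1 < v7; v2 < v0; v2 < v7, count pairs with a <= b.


The order relation is {(a,b) : a <= b}, reflexive so it includes (a,a).
Examples: (v0,v0), (v1,v1), (v1,v7), (v2,v0), (v2,v2), ...
Total ordered pairs: 11


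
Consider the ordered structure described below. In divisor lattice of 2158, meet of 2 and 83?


In a divisor lattice, meet = gcd (greatest common divisor).
By Euclidean algorithm or factoring: gcd(2,83) = 1


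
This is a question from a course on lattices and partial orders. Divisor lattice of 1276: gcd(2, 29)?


Meet=gcd.
gcd(2,29)=1


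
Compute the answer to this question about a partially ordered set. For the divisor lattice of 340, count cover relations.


A cover relation a -< b holds when a < b with no c strictly between.
Cover relations:
  1 -< 2
  1 -< 5
  1 -< 17
  2 -< 4
  2 -< 10
  2 -< 34
  4 -< 20
  4 -< 68
  ...12 more
Total: 20


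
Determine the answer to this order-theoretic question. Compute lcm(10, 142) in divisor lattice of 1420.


In a divisor lattice, join = lcm (least common multiple).
gcd(10,142) = 2
lcm(10,142) = 10*142/gcd = 1420/2 = 710


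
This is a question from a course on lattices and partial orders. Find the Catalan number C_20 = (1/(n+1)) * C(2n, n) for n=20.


C(n) = C(2n, n) / (n+1).
C(40, 20) = 137846528820
C(20) = 137846528820 / 21 = 6564120420


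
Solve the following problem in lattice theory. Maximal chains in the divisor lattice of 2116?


A maximal chain goes from the minimum element to a maximal element via cover relations.
Counting all min-to-max paths in the cover graph.
Total maximal chains: 6


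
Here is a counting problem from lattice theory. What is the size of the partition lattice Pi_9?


B(n) = number of set partitions of an n-element set.
B(n) satisfies the recurrence: B(n+1) = sum_k C(n,k)*B(k).
B(9) = 21147


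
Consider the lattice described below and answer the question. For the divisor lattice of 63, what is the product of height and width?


Height = length of longest chain minus 1; width = size of largest antichain.
A maximum chain: 1 | 7 | 21 | 63  (height 3).
A maximum antichain: {3, 7}  (width 2).
Product = 3 * 2 = 6


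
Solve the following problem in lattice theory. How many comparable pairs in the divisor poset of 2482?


A comparable pair {a,b} has a < b or b < a in the order.
Count unordered pairs where one element is strictly below the other.
Examples: {1,2}, {1,17}, {1,34}, {1,73}, ...
Total comparable pairs: 19


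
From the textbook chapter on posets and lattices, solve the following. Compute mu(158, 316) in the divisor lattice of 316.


In a divisor lattice, mu(a,b) = mu(b/a) where mu is the classical Mobius function.
b/a = 316/158 = 2
Prime factorization of 2: primes [2]
2 is squarefree with 1 prime factor(s), so mu(2) = (-1)^1 = -1


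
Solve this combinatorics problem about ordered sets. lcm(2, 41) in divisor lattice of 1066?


Join=lcm.
gcd(2,41)=1
lcm=82


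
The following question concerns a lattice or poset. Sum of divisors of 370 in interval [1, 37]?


Interval [1,37] in divisors of 370: [1, 37]
Sum = 38


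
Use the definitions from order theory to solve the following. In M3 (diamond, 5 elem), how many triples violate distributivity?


Distributive law: a ^ (b v c) = (a ^ b) v (a ^ c).
Check all 5^3 = 125 ordered triples (a,b,c).
  e.g. a=a1, b=a2, c=a3: lhs=a1 != rhs=0
  e.g. a=a1, b=a3, c=a2: lhs=a1 != rhs=0
Total violating triples: 6


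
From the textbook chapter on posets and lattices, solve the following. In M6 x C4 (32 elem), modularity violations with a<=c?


Modular law: if a <= c then a v (b ^ c) = (a v b) ^ c.
Check all triples (a,b,c) with a <= c among 32 elements.
This lattice is modular (diamonds M_m and their chain-products are modular).
Total violating triples: 0


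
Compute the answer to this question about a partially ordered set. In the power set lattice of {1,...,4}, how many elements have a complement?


An element a is complemented if some b has a meet b = bottom, a join b = top.
every subset A has complement S\A, so all elements are complemented.
Complemented elements: {}, {1}, {2}, {3}, {4}, {1,2}, ... (10 more)
Count: 16


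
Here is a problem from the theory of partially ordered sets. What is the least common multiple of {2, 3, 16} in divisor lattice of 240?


In a divisor lattice, join = lcm (least common multiple).
Compute lcm iteratively: start with first element, then lcm(current, next).
Elements: [2, 3, 16]
lcm(2,3) = 6
lcm(6,16) = 48
Final lcm = 48


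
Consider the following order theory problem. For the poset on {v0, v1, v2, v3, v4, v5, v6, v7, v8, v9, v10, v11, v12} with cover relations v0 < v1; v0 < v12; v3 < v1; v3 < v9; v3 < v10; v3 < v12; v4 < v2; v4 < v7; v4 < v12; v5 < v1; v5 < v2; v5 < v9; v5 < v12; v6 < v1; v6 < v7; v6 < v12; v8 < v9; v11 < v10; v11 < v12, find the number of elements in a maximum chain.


A chain is a totally ordered subset; we count the number of elements in a maximum chain.
Compute, for each element x, the size of the longest chain ending at x:
  v0: 1
  v3: 1
  v4: 1
  v5: 1
  v6: 1
  v8: 1
  ...
A maximum chain: v0 < v1
Number of elements in the longest chain: 2


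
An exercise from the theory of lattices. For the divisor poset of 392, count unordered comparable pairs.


A comparable pair {a,b} has a < b or b < a in the order.
Count unordered pairs where one element is strictly below the other.
Examples: {1,2}, {1,4}, {1,7}, {1,8}, ...
Total comparable pairs: 48


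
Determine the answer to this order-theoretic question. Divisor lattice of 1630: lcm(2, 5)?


Join=lcm.
gcd(2,5)=1
lcm=10


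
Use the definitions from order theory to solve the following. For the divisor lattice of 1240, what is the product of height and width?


Height = length of longest chain minus 1; width = size of largest antichain.
A maximum chain: 1 | 31 | 155 | 310 | 620 | 1240  (height 5).
A maximum antichain: {4, 10, 62, 155}  (width 4).
Product = 5 * 4 = 20


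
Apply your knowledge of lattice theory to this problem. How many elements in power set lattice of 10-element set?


Power set = 2^n.
2^10 = 1024


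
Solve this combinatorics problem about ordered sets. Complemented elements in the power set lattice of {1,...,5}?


An element a is complemented if some b has a meet b = bottom, a join b = top.
every subset A has complement S\A, so all elements are complemented.
Complemented elements: {}, {1}, {2}, {3}, {4}, {5}, ... (26 more)
Count: 32


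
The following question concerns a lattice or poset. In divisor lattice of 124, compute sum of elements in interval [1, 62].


Interval [1,62] in divisors of 124: [1, 2, 31, 62]
Sum = 96


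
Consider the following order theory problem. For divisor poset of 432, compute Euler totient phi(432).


phi(n) = n * prod_{p|n} (1 - 1/p).
Prime divisors of 432: [2, 3]
phi(432) = 432 * (1 - 1/2) * (1 - 1/3)
phi(432) = 144


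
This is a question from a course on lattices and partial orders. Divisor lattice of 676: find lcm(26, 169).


In a divisor lattice, join = lcm (least common multiple).
gcd(26,169) = 13
lcm(26,169) = 26*169/gcd = 4394/13 = 338


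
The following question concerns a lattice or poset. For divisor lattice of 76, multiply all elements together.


Divisors of 76: [1, 2, 4, 19, 38, 76]
Product = n^(d(n)/2) = 76^(6/2)
Product = 438976


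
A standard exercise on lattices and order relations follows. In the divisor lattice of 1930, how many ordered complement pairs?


Complement pair (a,b): a meet b = bottom, a join b = top.
Here: gcd(a,b)=1 and lcm(a,b)=1930, i.e. a*b=1930 with a,b coprime.
Pairs found: (1,1930), (2,965), (5,386), (10,193), ... (4 more)
Total ordered pairs: 8


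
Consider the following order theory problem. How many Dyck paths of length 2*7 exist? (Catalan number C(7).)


C(n) = C(2n, n) / (n+1).
C(14, 7) = 3432
C(7) = 3432 / 8 = 429


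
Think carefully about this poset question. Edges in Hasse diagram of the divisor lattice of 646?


A cover relation a -< b holds when a < b with no c strictly between.
Cover relations:
  1 -< 2
  1 -< 17
  1 -< 19
  2 -< 34
  2 -< 38
  17 -< 34
  17 -< 323
  19 -< 38
  ...4 more
Total: 12


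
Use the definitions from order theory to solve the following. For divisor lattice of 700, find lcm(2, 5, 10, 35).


In a divisor lattice, join = lcm (least common multiple).
Compute lcm iteratively: start with first element, then lcm(current, next).
Elements: [2, 5, 10, 35]
lcm(2,5) = 10
lcm(10,10) = 10
lcm(10,35) = 70
Final lcm = 70


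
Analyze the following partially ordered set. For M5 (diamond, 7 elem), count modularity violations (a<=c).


Modular law: if a <= c then a v (b ^ c) = (a v b) ^ c.
Check all triples (a,b,c) with a <= c among 7 elements.
This lattice is modular (diamonds M_m and their chain-products are modular).
Total violating triples: 0


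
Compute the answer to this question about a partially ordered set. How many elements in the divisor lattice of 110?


Divisors of 110: [1, 2, 5, 10, 11, 22, 55, 110]
Count: 8


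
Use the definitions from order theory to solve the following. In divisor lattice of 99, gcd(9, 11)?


Meet=gcd.
gcd(9,11)=1


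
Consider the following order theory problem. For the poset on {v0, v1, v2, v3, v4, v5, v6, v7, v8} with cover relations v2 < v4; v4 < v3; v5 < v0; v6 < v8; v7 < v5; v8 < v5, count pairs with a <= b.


The order relation is {(a,b) : a <= b}, reflexive so it includes (a,a).
Examples: (v0,v0), (v1,v1), (v2,v2), (v2,v3), (v2,v4), ...
Total ordered pairs: 20


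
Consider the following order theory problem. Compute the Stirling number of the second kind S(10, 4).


S(n,k) = k*S(n-1,k) + S(n-1,k-1).
S(9,4) = 7770, S(9,3) = 3025
S(10,4) = 4*7770 + 3025 = 31080 + 3025
S(10,4) = 34105


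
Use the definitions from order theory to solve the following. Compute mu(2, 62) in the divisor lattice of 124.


In a divisor lattice, mu(a,b) = mu(b/a) where mu is the classical Mobius function.
b/a = 62/2 = 31
Prime factorization of 31: primes [31]
31 is squarefree with 1 prime factor(s), so mu(31) = (-1)^1 = -1


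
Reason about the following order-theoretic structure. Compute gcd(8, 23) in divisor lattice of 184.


In a divisor lattice, meet = gcd (greatest common divisor).
By Euclidean algorithm or factoring: gcd(8,23) = 1


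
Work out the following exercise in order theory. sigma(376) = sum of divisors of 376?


sigma(n) = sum of divisors.
Divisors of 376: [1, 2, 4, 8, 47, 94, 188, 376]
Sum = 720


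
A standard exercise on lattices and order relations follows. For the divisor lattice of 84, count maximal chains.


A maximal chain goes from the minimum element to a maximal element via cover relations.
Counting all min-to-max paths in the cover graph.
Total maximal chains: 12


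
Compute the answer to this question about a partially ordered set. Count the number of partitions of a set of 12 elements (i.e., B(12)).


B(n) = number of set partitions of an n-element set.
B(n) satisfies the recurrence: B(n+1) = sum_k C(n,k)*B(k).
B(12) = 4213597


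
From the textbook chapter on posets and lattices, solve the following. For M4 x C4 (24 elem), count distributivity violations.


Distributive law: a ^ (b v c) = (a ^ b) v (a ^ c).
Check all 24^3 = 13824 ordered triples (a,b,c).
  e.g. a=(a1,0), b=(a2,0), c=(a3,0): lhs=(a1,0) != rhs=(0,0)
  e.g. a=(a1,0), b=(a2,0), c=(a3,1): lhs=(a1,0) != rhs=(0,0)
Total violating triples: 1536


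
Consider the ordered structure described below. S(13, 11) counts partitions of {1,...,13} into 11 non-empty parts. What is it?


S(n,k) = k*S(n-1,k) + S(n-1,k-1).
S(12,11) = 66, S(12,10) = 1705
S(13,11) = 11*66 + 1705 = 726 + 1705
S(13,11) = 2431


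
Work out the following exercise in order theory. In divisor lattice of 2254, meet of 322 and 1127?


In a divisor lattice, meet = gcd (greatest common divisor).
By Euclidean algorithm or factoring: gcd(322,1127) = 161


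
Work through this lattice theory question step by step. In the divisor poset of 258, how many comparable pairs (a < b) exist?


A comparable pair {a,b} has a < b or b < a in the order.
Count unordered pairs where one element is strictly below the other.
Examples: {1,2}, {1,3}, {1,6}, {1,43}, ...
Total comparable pairs: 19


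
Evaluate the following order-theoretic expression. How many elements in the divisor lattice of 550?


Divisors of 550: [1, 2, 5, 10, 11, 22, 25, 50, 55, 110, 275, 550]
Count: 12


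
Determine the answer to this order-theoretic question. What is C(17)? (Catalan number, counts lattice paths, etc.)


C(n) = C(2n, n) / (n+1).
C(34, 17) = 2333606220
C(17) = 2333606220 / 18 = 129644790


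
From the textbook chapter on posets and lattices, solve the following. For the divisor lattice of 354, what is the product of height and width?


Height = length of longest chain minus 1; width = size of largest antichain.
A maximum chain: 1 | 59 | 177 | 354  (height 3).
A maximum antichain: {2, 3, 59}  (width 3).
Product = 3 * 3 = 9


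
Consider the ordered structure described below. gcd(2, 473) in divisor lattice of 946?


Meet=gcd.
gcd(2,473)=1


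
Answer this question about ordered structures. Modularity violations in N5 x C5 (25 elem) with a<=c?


Modular law: if a <= c then a v (b ^ c) = (a v b) ^ c.
Check all triples (a,b,c) with a <= c among 25 elements.
  e.g. a=(a,0), b=(c,0), c=(b,0): lhs=(a,0) != rhs=(b,0)
  e.g. a=(a,0), b=(c,1), c=(b,0): lhs=(a,0) != rhs=(b,0)
Total violating triples: 75


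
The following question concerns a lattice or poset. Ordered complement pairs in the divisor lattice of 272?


Complement pair (a,b): a meet b = bottom, a join b = top.
Here: gcd(a,b)=1 and lcm(a,b)=272, i.e. a*b=272 with a,b coprime.
Pairs found: (1,272), (16,17), (17,16), (272,1)
Total ordered pairs: 4


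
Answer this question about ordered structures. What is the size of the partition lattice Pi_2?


B(n) = number of set partitions of an n-element set.
B(n) satisfies the recurrence: B(n+1) = sum_k C(n,k)*B(k).
B(2) = 2


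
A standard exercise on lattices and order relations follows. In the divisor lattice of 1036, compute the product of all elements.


Divisors of 1036: [1, 2, 4, 7, 14, 28, 37, 74, 148, 259, 518, 1036]
Product = n^(d(n)/2) = 1036^(12/2)
Product = 1236398679213838336


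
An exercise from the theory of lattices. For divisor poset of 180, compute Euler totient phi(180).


phi(n) = n * prod_{p|n} (1 - 1/p).
Prime divisors of 180: [2, 3, 5]
phi(180) = 180 * (1 - 1/2) * (1 - 1/3) * (1 - 1/5)
phi(180) = 48


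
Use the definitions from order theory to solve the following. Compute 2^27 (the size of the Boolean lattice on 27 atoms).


Power set = 2^n.
2^27 = 134217728


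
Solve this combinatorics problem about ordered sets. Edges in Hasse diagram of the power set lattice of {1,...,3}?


A cover relation a -< b holds when a < b with no c strictly between.
Cover relations:
  {} -< {1}
  {} -< {2}
  {} -< {3}
  {1} -< {1,2}
  {1} -< {1,3}
  {2} -< {1,2}
  {2} -< {2,3}
  {3} -< {1,3}
  ...4 more
Total: 12


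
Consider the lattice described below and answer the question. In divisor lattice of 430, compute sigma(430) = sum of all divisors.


sigma(n) = sum of divisors.
Divisors of 430: [1, 2, 5, 10, 43, 86, 215, 430]
Sum = 792


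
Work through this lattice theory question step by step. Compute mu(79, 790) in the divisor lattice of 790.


In a divisor lattice, mu(a,b) = mu(b/a) where mu is the classical Mobius function.
b/a = 790/79 = 10
Prime factorization of 10: primes [2, 5]
10 is squarefree with 2 prime factor(s), so mu(10) = (-1)^2 = 1


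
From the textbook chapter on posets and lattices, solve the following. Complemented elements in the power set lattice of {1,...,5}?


An element a is complemented if some b has a meet b = bottom, a join b = top.
every subset A has complement S\A, so all elements are complemented.
Complemented elements: {}, {1}, {2}, {3}, {4}, {5}, ... (26 more)
Count: 32


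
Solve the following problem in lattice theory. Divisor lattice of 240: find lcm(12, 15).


In a divisor lattice, join = lcm (least common multiple).
gcd(12,15) = 3
lcm(12,15) = 12*15/gcd = 180/3 = 60


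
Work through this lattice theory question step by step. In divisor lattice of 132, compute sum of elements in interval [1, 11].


Interval [1,11] in divisors of 132: [1, 11]
Sum = 12


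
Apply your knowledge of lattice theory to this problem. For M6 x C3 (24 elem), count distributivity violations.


Distributive law: a ^ (b v c) = (a ^ b) v (a ^ c).
Check all 24^3 = 13824 ordered triples (a,b,c).
  e.g. a=(a1,0), b=(a2,0), c=(a3,0): lhs=(a1,0) != rhs=(0,0)
  e.g. a=(a1,0), b=(a2,0), c=(a3,1): lhs=(a1,0) != rhs=(0,0)
Total violating triples: 3240


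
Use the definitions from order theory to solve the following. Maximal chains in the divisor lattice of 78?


A maximal chain goes from the minimum element to a maximal element via cover relations.
Counting all min-to-max paths in the cover graph.
Total maximal chains: 6


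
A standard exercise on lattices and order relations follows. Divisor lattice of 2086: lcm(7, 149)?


Join=lcm.
gcd(7,149)=1
lcm=1043


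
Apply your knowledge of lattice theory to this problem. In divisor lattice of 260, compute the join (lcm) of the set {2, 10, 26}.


In a divisor lattice, join = lcm (least common multiple).
Compute lcm iteratively: start with first element, then lcm(current, next).
Elements: [2, 10, 26]
lcm(2,10) = 10
lcm(10,26) = 130
Final lcm = 130


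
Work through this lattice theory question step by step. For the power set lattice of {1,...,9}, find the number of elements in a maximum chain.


A chain is a totally ordered subset; we count the number of elements in a maximum chain.
Compute, for each element x, the size of the longest chain ending at x:
  {}: 1
  {1}: 2
  {2}: 2
  {3}: 2
  {4}: 2
  {5}: 2
  ...
A maximum chain: {} < {1} < {1,2} < {1,2,3} < {1,2,3,4} < {1,2,3,4,5} < {1,2,3,4,5,6} < {1,2,3,4,5,6,7} < {1,2,3,4,5,6,7,8} < {1,2,3,4,5,6,7,8,9}
Number of elements in the longest chain: 10


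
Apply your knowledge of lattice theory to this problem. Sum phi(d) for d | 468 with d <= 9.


Divisors of 468 up to 9: [1, 2, 3, 4, 6, 9]
phi values: [1, 1, 2, 2, 2, 6]
Sum = 14


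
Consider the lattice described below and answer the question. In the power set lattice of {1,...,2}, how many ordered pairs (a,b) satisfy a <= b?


The order relation is {(a,b) : a <= b}, reflexive so it includes (a,a).
Examples: ({},{}), ({},{1,2}), ({},{1}), ({},{2}), ({1,2},{1,2}), ...
Total ordered pairs: 9


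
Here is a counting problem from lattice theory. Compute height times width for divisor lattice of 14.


Height = length of longest chain minus 1; width = size of largest antichain.
A maximum chain: 1 | 7 | 14  (height 2).
A maximum antichain: {2, 7}  (width 2).
Product = 2 * 2 = 4


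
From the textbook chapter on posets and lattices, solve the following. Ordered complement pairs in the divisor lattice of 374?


Complement pair (a,b): a meet b = bottom, a join b = top.
Here: gcd(a,b)=1 and lcm(a,b)=374, i.e. a*b=374 with a,b coprime.
Pairs found: (1,374), (2,187), (11,34), (17,22), ... (4 more)
Total ordered pairs: 8


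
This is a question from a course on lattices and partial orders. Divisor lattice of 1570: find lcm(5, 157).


In a divisor lattice, join = lcm (least common multiple).
gcd(5,157) = 1
lcm(5,157) = 5*157/gcd = 785/1 = 785


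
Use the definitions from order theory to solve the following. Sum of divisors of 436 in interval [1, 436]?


Interval [1,436] in divisors of 436: [1, 2, 4, 109, 218, 436]
Sum = 770


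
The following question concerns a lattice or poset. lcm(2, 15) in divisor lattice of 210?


Join=lcm.
gcd(2,15)=1
lcm=30


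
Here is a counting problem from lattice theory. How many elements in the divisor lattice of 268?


Divisors of 268: [1, 2, 4, 67, 134, 268]
Count: 6


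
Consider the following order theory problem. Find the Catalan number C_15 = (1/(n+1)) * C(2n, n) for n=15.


C(n) = C(2n, n) / (n+1).
C(30, 15) = 155117520
C(15) = 155117520 / 16 = 9694845


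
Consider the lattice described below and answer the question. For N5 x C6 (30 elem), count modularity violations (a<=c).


Modular law: if a <= c then a v (b ^ c) = (a v b) ^ c.
Check all triples (a,b,c) with a <= c among 30 elements.
  e.g. a=(a,0), b=(c,0), c=(b,0): lhs=(a,0) != rhs=(b,0)
  e.g. a=(a,0), b=(c,1), c=(b,0): lhs=(a,0) != rhs=(b,0)
Total violating triples: 126


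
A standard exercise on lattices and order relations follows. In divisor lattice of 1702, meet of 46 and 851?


In a divisor lattice, meet = gcd (greatest common divisor).
By Euclidean algorithm or factoring: gcd(46,851) = 23


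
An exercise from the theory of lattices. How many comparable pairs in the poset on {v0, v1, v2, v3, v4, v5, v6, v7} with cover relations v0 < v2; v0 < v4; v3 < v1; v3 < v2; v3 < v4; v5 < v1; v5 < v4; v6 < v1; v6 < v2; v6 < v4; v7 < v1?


A comparable pair {a,b} has a < b or b < a in the order.
Count unordered pairs where one element is strictly below the other.
Examples: {v0,v2}, {v0,v4}, {v1,v3}, {v1,v5}, ...
Total comparable pairs: 11


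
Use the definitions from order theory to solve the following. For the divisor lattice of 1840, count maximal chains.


A maximal chain goes from the minimum element to a maximal element via cover relations.
Counting all min-to-max paths in the cover graph.
Total maximal chains: 30


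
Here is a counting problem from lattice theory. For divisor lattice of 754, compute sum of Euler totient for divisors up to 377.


Divisors of 754 up to 377: [1, 2, 13, 26, 29, 58, 377]
phi values: [1, 1, 12, 12, 28, 28, 336]
Sum = 418


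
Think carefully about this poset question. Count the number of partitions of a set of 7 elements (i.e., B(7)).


B(n) = number of set partitions of an n-element set.
B(n) satisfies the recurrence: B(n+1) = sum_k C(n,k)*B(k).
B(7) = 877


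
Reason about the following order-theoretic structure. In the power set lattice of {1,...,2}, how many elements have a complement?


An element a is complemented if some b has a meet b = bottom, a join b = top.
every subset A has complement S\A, so all elements are complemented.
Complemented elements: {}, {1}, {2}, {1,2}
Count: 4


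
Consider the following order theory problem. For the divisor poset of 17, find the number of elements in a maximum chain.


A chain is a totally ordered subset; we count the number of elements in a maximum chain.
Compute, for each element x, the size of the longest chain ending at x:
  1: 1
  17: 2
A maximum chain: 1 < 17
Number of elements in the longest chain: 2


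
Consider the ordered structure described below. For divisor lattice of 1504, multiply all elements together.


Divisors of 1504: [1, 2, 4, 8, 16, 32, 47, 94, 188, 376, 752, 1504]
Product = n^(d(n)/2) = 1504^(12/2)
Product = 11574094328649220096


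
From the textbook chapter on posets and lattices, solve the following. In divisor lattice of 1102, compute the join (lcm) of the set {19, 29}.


In a divisor lattice, join = lcm (least common multiple).
Compute lcm iteratively: start with first element, then lcm(current, next).
Elements: [19, 29]
lcm(19,29) = 551
Final lcm = 551


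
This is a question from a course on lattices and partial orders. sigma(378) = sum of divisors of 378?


sigma(n) = sum of divisors.
Divisors of 378: [1, 2, 3, 6, 7, 9, 14, 18, 21, 27, 42, 54, 63, 126, 189, 378]
Sum = 960


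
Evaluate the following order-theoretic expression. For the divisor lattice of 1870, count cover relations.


A cover relation a -< b holds when a < b with no c strictly between.
Cover relations:
  1 -< 2
  1 -< 5
  1 -< 11
  1 -< 17
  2 -< 10
  2 -< 22
  2 -< 34
  5 -< 10
  ...24 more
Total: 32


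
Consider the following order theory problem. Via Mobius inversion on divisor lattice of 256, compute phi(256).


phi(n) = n * prod_{p|n} (1 - 1/p).
Prime divisors of 256: [2]
phi(256) = 256 * (1 - 1/2)
phi(256) = 128


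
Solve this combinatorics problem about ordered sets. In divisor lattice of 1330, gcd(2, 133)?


Meet=gcd.
gcd(2,133)=1


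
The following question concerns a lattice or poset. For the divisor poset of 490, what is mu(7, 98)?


In a divisor lattice, mu(a,b) = mu(b/a) where mu is the classical Mobius function.
b/a = 98/7 = 14
Prime factorization of 14: primes [2, 7]
14 is squarefree with 2 prime factor(s), so mu(14) = (-1)^2 = 1


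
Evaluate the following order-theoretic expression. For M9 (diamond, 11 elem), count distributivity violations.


Distributive law: a ^ (b v c) = (a ^ b) v (a ^ c).
Check all 11^3 = 1331 ordered triples (a,b,c).
  e.g. a=a1, b=a2, c=a3: lhs=a1 != rhs=0
  e.g. a=a1, b=a2, c=a4: lhs=a1 != rhs=0
Total violating triples: 504


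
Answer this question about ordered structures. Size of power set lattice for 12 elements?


Power set = 2^n.
2^12 = 4096


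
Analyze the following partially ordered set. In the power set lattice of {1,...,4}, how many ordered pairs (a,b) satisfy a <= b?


The order relation is {(a,b) : a <= b}, reflexive so it includes (a,a).
Examples: ({},{}), ({},{1,2}), ({},{1,2,3}), ({},{1,2,3,4}), ({},{1,2,4}), ...
Total ordered pairs: 81


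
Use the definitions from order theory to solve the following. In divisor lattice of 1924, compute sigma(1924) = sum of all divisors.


sigma(n) = sum of divisors.
Divisors of 1924: [1, 2, 4, 13, 26, 37, 52, 74, 148, 481, 962, 1924]
Sum = 3724


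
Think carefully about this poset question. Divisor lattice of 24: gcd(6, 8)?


Meet=gcd.
gcd(6,8)=2


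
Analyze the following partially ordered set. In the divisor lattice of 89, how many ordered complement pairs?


Complement pair (a,b): a meet b = bottom, a join b = top.
Here: gcd(a,b)=1 and lcm(a,b)=89, i.e. a*b=89 with a,b coprime.
Pairs found: (1,89), (89,1)
Total ordered pairs: 2


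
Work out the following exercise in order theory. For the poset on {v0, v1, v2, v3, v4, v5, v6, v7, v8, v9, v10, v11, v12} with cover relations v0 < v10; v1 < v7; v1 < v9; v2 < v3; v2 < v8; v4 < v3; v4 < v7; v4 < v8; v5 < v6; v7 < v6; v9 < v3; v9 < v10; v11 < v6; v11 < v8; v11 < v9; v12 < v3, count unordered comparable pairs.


A comparable pair {a,b} has a < b or b < a in the order.
Count unordered pairs where one element is strictly below the other.
Examples: {v0,v10}, {v1,v3}, {v1,v6}, {v1,v7}, ...
Total comparable pairs: 22
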